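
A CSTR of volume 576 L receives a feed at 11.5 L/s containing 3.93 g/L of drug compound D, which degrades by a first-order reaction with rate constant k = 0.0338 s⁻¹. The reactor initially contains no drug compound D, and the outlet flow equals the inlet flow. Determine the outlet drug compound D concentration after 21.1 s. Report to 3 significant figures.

0.990 g/L

Species balance: V dC/dt = Q C_in − Q C − k V C.
This is linear with rate a = Q/V + k = 0.053765 s⁻¹.
C_ss = Q C_in/(Q + kV) = 1.4594 g/L; C(t) = C_ss + (C₀ − C_ss) e^(−a t).
C(21.1) = 1.4594 + (-1.4594)·e^(−0.053765·21.1) = 1.4594 + (-1.4594)·0.32160 = 0.99004 g/L.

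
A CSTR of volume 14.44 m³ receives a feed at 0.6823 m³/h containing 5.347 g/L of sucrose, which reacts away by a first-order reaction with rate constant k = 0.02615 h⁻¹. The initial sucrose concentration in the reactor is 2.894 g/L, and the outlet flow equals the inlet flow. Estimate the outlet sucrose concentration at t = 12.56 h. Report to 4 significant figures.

3.224 g/L

Accumulation = in − out − consumed: V dC/dt = Q C_in − Q C − k V C.
This is linear with rate a = Q/V + k = 0.0734007 h⁻¹.
C_ss = Q C_in/(Q + kV) = 3.44206 g/L; C(t) = C_ss + (C₀ − C_ss) e^(−a t).
C(12.56) = 3.44206 + (-0.548058)·e^(−0.0734007·12.56) = 3.44206 + (-0.548058)·0.397758 = 3.22406 g/L.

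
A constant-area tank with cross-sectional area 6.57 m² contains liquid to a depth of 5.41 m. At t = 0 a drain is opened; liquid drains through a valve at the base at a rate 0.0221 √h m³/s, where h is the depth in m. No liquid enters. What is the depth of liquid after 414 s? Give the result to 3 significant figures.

2.66 m

A dh/dt = −Q_out = −0.0221 √h.
This is separable: 2 d(√h)/dt = −0.0221/A, so √h = √h₀ − (0.0221/(2A)) t.
√h = √5.41 − 0.0221·414/(2·6.57) = 2.3259 − 0.69630 = 1.6296.
h = 1.6296² = 2.6557 m.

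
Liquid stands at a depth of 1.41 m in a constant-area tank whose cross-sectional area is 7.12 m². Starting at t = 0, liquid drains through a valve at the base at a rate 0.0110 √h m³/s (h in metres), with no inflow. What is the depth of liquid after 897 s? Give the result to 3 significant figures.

0.245 m

A dh/dt = −Q_out = −0.0110 √h.
This is separable: 2 d(√h)/dt = −0.0110/A, so √h = √h₀ − (0.0110/(2A)) t.
√h = √1.41 − 0.0110·897/(2·7.12) = 1.1874 − 0.69291 = 0.49453.
h = 0.49453² = 0.24456 m.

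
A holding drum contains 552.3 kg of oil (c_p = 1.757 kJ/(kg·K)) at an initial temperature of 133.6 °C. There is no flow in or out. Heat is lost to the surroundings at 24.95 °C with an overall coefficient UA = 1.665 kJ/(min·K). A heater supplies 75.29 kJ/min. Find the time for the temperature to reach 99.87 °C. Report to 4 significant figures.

442.2 min

Lumped-capacitance energy balance: M c_p dT/dt = UA(T_amb − T) + Q̇.
τ = M c_p/UA = 582.817 min; T_ss = T_amb + Q̇/UA = 24.95 + 75.29/1.665 = 70.1692 °C.
T(t) = T_ss + (T₀ − T_ss)e^(−t/τ); set T = 99.87:
t = −τ ln[(T − T_ss)/(T₀ − T_ss)] = −582.817 · ln(0.468239) = 442.228 min.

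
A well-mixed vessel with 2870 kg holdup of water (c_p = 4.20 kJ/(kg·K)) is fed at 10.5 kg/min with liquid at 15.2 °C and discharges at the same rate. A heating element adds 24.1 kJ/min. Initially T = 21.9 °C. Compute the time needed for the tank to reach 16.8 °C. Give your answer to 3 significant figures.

Heat balance on the well-mixed liquid: M c_p dT/dt = ṁ c_p (T_in − T) + 24.1.
τ = M/ṁ = 273.33 min; T_ss = T_in + Q̇/(ṁ c_p) = 15.746 °C.
T(t) = T_ss + (T₀ − T_ss) e^(−t/τ). Set T = 16.8:
e^(−t/τ) = (16.8 − 15.746)/(21.9 − 15.746) = 0.17121
t = −273.33 · ln(0.17121) = 482.40 min.

482 min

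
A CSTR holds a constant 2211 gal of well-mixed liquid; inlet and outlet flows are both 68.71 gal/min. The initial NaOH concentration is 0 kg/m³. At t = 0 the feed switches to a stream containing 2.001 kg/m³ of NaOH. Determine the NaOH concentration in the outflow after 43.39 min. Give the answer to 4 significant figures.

1.481 kg/m³

Transient balance on the dissolved component: V dC/dt = Q(C_in − C).
So dC/dt = (C_in − C)/τ with τ = V/Q = 2211/68.71 = 32.1787 min.
Solution: C(t) = C_in + (C₀ − C_in) e^(−t/τ).
C(43.39) = 2.001 + (0 − 2.001)·e^(−43.39/32.1787) = 2.001 + (-2.00100)·0.259654 = 1.48143 kg/m³.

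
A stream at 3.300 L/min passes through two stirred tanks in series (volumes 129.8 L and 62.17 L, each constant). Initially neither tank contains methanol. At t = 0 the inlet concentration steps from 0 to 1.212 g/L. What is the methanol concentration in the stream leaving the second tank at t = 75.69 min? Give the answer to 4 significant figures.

Time constants: τᵢ = Vᵢ/Q for each well-mixed tank.
τ₁ = 129.8/3.300 = 39.3333 min; τ₂ = 62.17/3.300 = 18.8394 min.
Solving the cascade with C₁(0)=C₂(0)=0 gives C₂(t) = C_in[1 − (τ₁ e^(−t/τ₁) − τ₂ e^(−t/τ₂))/(τ₁ − τ₂)].
At t = 75.69: e^(−t/τ₁) = 0.145975, e^(−t/τ₂) = 0.0179953.
C₂ = 1.212·[1 − (39.3333·0.145975 − 18.8394·0.0179953)/(20.4939)] = 1.212·0.736378 = 0.892490 g/L.

0.8925 g/L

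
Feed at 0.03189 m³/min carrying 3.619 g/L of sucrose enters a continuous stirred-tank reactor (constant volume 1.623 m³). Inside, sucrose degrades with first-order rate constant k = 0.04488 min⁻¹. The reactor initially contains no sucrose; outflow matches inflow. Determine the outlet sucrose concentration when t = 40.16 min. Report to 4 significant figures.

1.019 g/L

V dC/dt = Q(C_in − C) − k V C.
dC/dt = (Q/V) C_in − (Q/V + k) C; effective rate a = Q/V + k = 0.0196488 + 0.04488 = 0.0645288 min⁻¹.
C_ss = Q C_in/(Q + kV) = 1.10197 g/L; C(t) = C_ss + (C₀ − C_ss) e^(−a t).
C(40.16) = 1.10197 + (-1.10197)·e^(−0.0645288·40.16) = 1.10197 + (-1.10197)·0.0749094 = 1.01943 g/L.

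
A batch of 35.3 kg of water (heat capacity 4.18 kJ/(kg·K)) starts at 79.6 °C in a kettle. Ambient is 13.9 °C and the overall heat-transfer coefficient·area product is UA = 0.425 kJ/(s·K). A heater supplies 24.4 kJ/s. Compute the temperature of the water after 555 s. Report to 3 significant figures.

73.0 °C

M c_p dT/dt = −UA(T − T_amb) + Q̇.
dT/dt = (T_ss − T)/τ with T_ss = T_amb + Q̇/UA = 13.9 + 24.4/0.425 = 71.312 °C, τ = M c_p/UA = 35.3·4.18/0.425 = 347.19 s.
T approaches T_ss exponentially: T(t) = T_ss + (T₀ − T_ss) e^(−t/τ).
T(555) = 71.312 + (8.2882)·0.20219 = 72.988 °C.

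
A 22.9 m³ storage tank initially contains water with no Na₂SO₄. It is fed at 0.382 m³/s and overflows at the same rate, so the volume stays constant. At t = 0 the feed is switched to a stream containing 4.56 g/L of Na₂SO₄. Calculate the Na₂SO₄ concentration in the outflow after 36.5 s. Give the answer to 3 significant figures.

2.08 g/L

Mass balance on the solute (V constant): V dC/dt = Q(C_in − C).
Time constant τ = V/Q = 22.9/0.382 = 59.948 s.
Solution: C(t) = C_in + (C₀ − C_in) e^(−t/τ).
C(36.5) = 4.56 + (0 − 4.56)·e^(−36.5/59.948) = 4.56 + (-4.5600)·0.54397 = 2.0795 g/L.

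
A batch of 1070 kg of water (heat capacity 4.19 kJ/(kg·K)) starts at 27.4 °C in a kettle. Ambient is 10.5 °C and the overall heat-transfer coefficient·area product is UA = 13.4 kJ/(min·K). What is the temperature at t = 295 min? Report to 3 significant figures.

17.5 °C

Energy balance: M c_p dT/dt = −UA(T − T_amb).
dT/dt = (T_ss − T)/τ with T_ss = T_amb = 10.500 °C, τ = M c_p/UA = 1070·4.19/13.4 = 334.57 min.
Integrating: T(t) = T_ss + (T₀ − T_ss) e^(−t/τ).
T(295) = 10.500 + (16.900)·0.41407 = 17.498 °C.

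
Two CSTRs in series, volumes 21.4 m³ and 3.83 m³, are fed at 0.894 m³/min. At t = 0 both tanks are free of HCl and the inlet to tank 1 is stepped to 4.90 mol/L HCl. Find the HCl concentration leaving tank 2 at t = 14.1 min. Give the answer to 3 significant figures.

Species balance on tank i: dCᵢ/dt = (Cᵢ₋₁ − Cᵢ)/τᵢ with τᵢ = Vᵢ/Q.
τ₁ = 21.4/0.894 = 23.937 min; τ₂ = 3.83/0.894 = 4.2841 min.
Tank 1: C₁ = C_in(1 − e^(−t/τ₁)). Tank 2 (τ₁ ≠ τ₂): C₂ = C_in[1 − (τ₁ e^(−t/τ₁) − τ₂ e^(−t/τ₂))/(τ₁ − τ₂)].
At t = 14.1: e^(−t/τ₁) = 0.55486, e^(−t/τ₂) = 0.037208.
C₂ = 4.90·[1 − (23.937·0.55486 − 4.2841·0.037208)/(19.653)] = 4.90·0.33230 = 1.6283 mol/L.

1.63 mol/L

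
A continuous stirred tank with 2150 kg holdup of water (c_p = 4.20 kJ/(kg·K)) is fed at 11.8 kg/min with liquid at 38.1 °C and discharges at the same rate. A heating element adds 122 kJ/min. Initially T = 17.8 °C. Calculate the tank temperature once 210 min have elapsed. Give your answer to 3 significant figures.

33.4 °C

M c_p dT/dt = ṁ c_p (T_in − T) + Q̇.
Rearrange: dT/dt = (T_ss − T)/τ with τ = M/ṁ = 182.20 min and T_ss = T_in + Q̇/(ṁ c_p) = 40.562 °C.
Integrating: T(t) = T_ss + (T₀ − T_ss) e^(−t/τ).
T(210) = 40.562 + (-22.762)·e^(−210/182.20) = 40.562 + (-22.762)·0.31583 = 33.373 °C.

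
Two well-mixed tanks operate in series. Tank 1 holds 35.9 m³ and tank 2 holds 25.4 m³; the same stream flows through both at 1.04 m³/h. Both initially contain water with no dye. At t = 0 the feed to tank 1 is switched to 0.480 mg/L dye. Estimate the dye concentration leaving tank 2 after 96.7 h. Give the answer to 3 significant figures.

Each tank obeys Vᵢ dCᵢ/dt = Q(Cᵢ₋₁ − Cᵢ), so τᵢ = Vᵢ/Q.
τ₁ = 35.9/1.04 = 34.519 h; τ₂ = 25.4/1.04 = 24.423 h.
Solving the cascade with C₁(0)=C₂(0)=0 gives C₂(t) = C_in[1 − (τ₁ e^(−t/τ₁) − τ₂ e^(−t/τ₂))/(τ₁ − τ₂)].
At t = 96.7: e^(−t/τ₁) = 0.060729, e^(−t/τ₂) = 0.019075.
C₂ = 0.480·[1 − (34.519·0.060729 − 24.423·0.019075)/(10.096)] = 0.480·0.83851 = 0.40248 mg/L.

0.402 mg/L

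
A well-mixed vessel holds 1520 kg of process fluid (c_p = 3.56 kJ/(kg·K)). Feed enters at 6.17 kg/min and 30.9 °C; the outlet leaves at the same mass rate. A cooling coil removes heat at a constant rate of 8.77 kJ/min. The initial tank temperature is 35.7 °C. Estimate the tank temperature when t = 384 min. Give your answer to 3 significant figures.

M c_p dT/dt = ṁ c_p (T_in − T) − Q̇.
τ = M/ṁ = 246.35 min; T_ss = T_in − Q̇/(ṁ c_p) = 30.9 − 8.77/(6.17·3.56) = 30.501 °C.
Solution: T(t) = T_ss + (T₀ − T_ss) e^(−t/τ).
T(384) = 30.501 + (5.1993)·e^(−384/246.35) = 30.501 + (5.1993)·0.21040 = 31.595 °C.

31.6 °C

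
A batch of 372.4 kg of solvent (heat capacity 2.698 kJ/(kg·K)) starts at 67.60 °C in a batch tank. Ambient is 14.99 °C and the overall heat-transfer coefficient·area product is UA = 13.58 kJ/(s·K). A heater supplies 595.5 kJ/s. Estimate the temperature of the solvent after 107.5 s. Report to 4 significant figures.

M c_p dT/dt = −UA(T − T_amb) + Q̇.
dT/dt = (T_ss − T)/τ with T_ss = T_amb + Q̇/UA = 14.99 + 595.5/13.58 = 58.8413 °C, τ = M c_p/UA = 372.4·2.698/13.58 = 73.9864 s.
T approaches T_ss exponentially: T(t) = T_ss + (T₀ − T_ss) e^(−t/τ).
T(107.5) = 58.8413 + (8.75875)·0.233875 = 60.8897 °C.

60.89 °C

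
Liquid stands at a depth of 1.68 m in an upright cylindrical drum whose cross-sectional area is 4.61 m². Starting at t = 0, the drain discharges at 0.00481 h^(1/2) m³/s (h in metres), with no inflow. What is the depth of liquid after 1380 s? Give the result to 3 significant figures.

0.332 m

Unsteady balance on liquid volume: A dh/dt = −0.00481 √h.
Separate and integrate: 2(√h − √h₀) = −(0.00481/A) t.
√h = √1.68 − 0.00481·1380/(2·4.61) = 1.2961 − 0.71993 = 0.57621.
h = 0.57621² = 0.33202 m.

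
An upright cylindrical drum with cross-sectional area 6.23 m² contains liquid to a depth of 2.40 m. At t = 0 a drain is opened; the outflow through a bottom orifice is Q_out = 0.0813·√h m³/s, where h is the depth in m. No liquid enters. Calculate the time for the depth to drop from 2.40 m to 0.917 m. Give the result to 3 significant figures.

A dh/dt = −Q_out = −0.0813 √h.
This is separable: 2 d(√h)/dt = −0.0813/A, so √h = √h₀ − (0.0813/(2A)) t.
t = 2A(√h₀ − √h)/0.0813 = 2·6.23·(√2.40 − √0.917)/0.0813
  = 12.460 × (1.5492 − 0.95760) / 0.0813 = 90.667 s.

90.7 s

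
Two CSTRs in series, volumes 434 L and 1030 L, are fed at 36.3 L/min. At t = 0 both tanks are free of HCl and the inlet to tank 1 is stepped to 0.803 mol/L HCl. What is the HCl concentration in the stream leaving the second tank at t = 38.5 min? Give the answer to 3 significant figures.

Time constants: τᵢ = Vᵢ/Q for each well-mixed tank.
τ₁ = 434/36.3 = 11.956 min; τ₂ = 1030/36.3 = 28.375 min.
Tank 1: C₁ = C_in(1 − e^(−t/τ₁)). Tank 2 (τ₁ ≠ τ₂): C₂ = C_in[1 − (τ₁ e^(−t/τ₁) − τ₂ e^(−t/τ₂))/(τ₁ − τ₂)].
At t = 38.5: e^(−t/τ₁) = 0.039949, e^(−t/τ₂) = 0.25747.
C₂ = 0.803·[1 − (11.956·0.039949 − 28.375·0.25747)/(-16.419)] = 0.803·0.58413 = 0.46906 mol/L.

0.469 mol/L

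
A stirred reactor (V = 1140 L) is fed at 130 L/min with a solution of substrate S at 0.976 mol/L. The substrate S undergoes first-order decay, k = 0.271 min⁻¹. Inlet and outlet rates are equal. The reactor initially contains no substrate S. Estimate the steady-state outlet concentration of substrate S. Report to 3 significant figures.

0.289 mol/L

V dC/dt = Q(C_in − C) − k V C.
Steady state (dC/dt = 0): C_ss = Q C_in/(Q + kV) = C_in/(1 + kV/Q).
C_ss = 130·0.976/(130 + 0.271·1140) = 126.88/438.94 = 0.28906 mol/L.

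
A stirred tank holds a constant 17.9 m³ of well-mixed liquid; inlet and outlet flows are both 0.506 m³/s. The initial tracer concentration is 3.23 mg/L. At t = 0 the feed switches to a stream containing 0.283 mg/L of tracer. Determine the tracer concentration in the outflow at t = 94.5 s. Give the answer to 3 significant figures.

0.487 mg/L

Unsteady species balance (constant V, well mixed): V dC/dt = Q(C_in − C).
Time constant τ = V/Q = 17.9/0.506 = 35.375 s.
Solution: C(t) = C_in + (C₀ − C_in) e^(−t/τ).
C(94.5) = 0.283 + (3.23 − 0.283)·e^(−94.5/35.375) = 0.283 + (2.9470)·0.069159 = 0.48681 mg/L.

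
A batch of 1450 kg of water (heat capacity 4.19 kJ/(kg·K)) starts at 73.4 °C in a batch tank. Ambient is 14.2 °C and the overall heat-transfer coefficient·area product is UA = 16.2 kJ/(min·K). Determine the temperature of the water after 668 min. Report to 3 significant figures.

M c_p dT/dt = −UA(T − T_amb).
dT/dt = (T_ss − T)/τ with T_ss = T_amb = 14.200 °C, τ = M c_p/UA = 1450·4.19/16.2 = 375.03 min.
Solution: T(t) = T_ss + (T₀ − T_ss) e^(−t/τ).
T(668) = 14.200 + (59.200)·0.16844 = 24.172 °C.

24.2 °C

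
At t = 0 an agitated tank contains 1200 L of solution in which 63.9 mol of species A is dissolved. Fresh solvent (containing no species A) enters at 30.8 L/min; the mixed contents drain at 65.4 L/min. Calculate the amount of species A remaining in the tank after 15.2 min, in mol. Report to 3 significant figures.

Let m(t) be the amount of species A. Volume: V(t) = V₀ + (Q_in − Q_out) t = 1200 − 34.600 t; V(15.2) = 674.08 L.
Species balance (pure solvent in): dm/dt = −Q_out · m/V(t).
dm/m = −Q_out dt/(V₀ − 34.600 t); integrating gives ln(m/m₀) = −(Q_out/(Q_in−Q_out)) ln(V/V₀).
m = m₀ (V₀/V)^(Q_out/(Q_in−Q_out)) = 63.9 × (1200/674.08)^(-1.8902) = 21.482 mol.

21.5 mol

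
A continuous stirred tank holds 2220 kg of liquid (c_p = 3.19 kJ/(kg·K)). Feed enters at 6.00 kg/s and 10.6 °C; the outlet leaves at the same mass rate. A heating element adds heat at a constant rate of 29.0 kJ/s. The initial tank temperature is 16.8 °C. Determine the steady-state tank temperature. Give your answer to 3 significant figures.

M c_p dT/dt = ṁ c_p (T_in − T) + Q̇.
At steady state dT/dt = 0 ⇒ T_ss = T_in + Q̇/(ṁ c_p) = 10.6 + 29.0/(6.00·3.19) = 12.115 °C.

12.1 °C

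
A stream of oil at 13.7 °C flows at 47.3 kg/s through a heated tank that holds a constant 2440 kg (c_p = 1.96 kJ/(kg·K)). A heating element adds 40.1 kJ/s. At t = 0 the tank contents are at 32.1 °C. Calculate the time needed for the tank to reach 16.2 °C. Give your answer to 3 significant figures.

Heat balance on the well-mixed liquid: M c_p dT/dt = ṁ c_p (T_in − T) + 40.1.
τ = M/ṁ = 51.586 s; T_ss = T_in + Q̇/(ṁ c_p) = 14.133 °C.
T(t) = T_ss + (T₀ − T_ss) e^(−t/τ). Set T = 16.2:
e^(−t/τ) = (16.2 − 14.133)/(32.1 − 14.133) = 0.11507
t = −51.586 · ln(0.11507) = 111.54 s.

112 s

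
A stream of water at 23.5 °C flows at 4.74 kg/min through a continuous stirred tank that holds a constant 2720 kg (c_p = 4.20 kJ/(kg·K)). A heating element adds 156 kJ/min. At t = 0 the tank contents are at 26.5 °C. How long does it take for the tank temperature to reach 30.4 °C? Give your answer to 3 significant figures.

942 min

Heat balance on the well-mixed liquid: M c_p dT/dt = ṁ c_p (T_in − T) + 156.
τ = M/ṁ = 573.84 min; T_ss = T_in + Q̇/(ṁ c_p) = 31.336 °C.
T(t) = T_ss + (T₀ − T_ss) e^(−t/τ). Set T = 30.4:
e^(−t/τ) = (30.4 − 31.336)/(26.5 − 31.336) = 0.19356
t = −573.84 · ln(0.19356) = 942.35 min.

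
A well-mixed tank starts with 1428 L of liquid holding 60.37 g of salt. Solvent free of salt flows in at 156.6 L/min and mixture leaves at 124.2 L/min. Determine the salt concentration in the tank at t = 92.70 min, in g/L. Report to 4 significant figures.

Total volume: dV/dt = Q_in − Q_out = 32.4000 L/min, so V(t) = 1428 + 32.4000 t and V(92.70) = 4431.48 L.
Solute balance: dm/dt = 0 − Q_out C = −Q_out m/V(t).
dm/m = −Q_out dt/(V₀ + 32.4000 t); integrating gives ln(m/m₀) = −(Q_out/(Q_in−Q_out)) ln(V/V₀).
m = m₀ (V₀/V)^(Q_out/(Q_in−Q_out)) = 60.37 × (1428/4431.48)^(3.83333) = 0.786156 g.
C = m/V = 0.786156/4431.48 = 0.000177403 g/L.

0.0001774 g/L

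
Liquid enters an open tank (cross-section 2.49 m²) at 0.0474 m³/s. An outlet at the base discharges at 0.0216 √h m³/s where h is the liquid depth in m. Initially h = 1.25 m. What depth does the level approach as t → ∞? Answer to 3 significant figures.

Accumulation of liquid (constant cross-section A): A dh/dt = Q_in − 0.0216 √h. At steady state dh/dt = 0:
Q_in = 0.0216 √h_ss ⇒ √h_ss = 0.0474/0.0216 = 2.1944.
h_ss = 2.1944² = 4.8156 m. (Since h₀ = 1.25 m < h_ss, the level will rise toward this value.)

4.82 m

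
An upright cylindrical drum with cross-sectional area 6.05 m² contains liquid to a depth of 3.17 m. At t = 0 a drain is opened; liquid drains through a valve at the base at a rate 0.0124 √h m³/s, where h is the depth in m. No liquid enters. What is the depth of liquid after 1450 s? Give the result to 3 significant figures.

0.0867 m

Accumulation of liquid (constant cross-section A): A dh/dt = −0.0124 √h.
This is separable: 2 d(√h)/dt = −0.0124/A, so √h = √h₀ − (0.0124/(2A)) t.
√h = √3.17 − 0.0124·1450/(2·6.05) = 1.7804 − 1.4860 = 0.29450.
h = 0.29450² = 0.086730 m.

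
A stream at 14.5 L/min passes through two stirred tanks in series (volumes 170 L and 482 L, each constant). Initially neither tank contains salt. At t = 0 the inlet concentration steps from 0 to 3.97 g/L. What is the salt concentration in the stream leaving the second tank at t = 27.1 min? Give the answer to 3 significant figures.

Time constants: τᵢ = Vᵢ/Q for each well-mixed tank.
τ₁ = 170/14.5 = 11.724 min; τ₂ = 482/14.5 = 33.241 min.
Solving the cascade with C₁(0)=C₂(0)=0 gives C₂(t) = C_in[1 − (τ₁ e^(−t/τ₁) − τ₂ e^(−t/τ₂))/(τ₁ − τ₂)].
At t = 27.1: e^(−t/τ₁) = 0.099115, e^(−t/τ₂) = 0.44253.
C₂ = 3.97·[1 − (11.724·0.099115 − 33.241·0.44253)/(-21.517)] = 3.97·0.37035 = 1.4703 g/L.

1.47 g/L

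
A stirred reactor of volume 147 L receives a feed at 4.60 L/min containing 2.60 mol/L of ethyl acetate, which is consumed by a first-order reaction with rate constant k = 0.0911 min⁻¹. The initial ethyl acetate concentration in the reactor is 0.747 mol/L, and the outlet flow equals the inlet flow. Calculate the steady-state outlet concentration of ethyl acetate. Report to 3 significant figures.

0.665 mol/L

Species balance: V dC/dt = Q C_in − Q C − k V C.
Steady state (dC/dt = 0): C_ss = Q C_in/(Q + kV) = C_in/(1 + kV/Q).
C_ss = 4.60·2.60/(4.60 + 0.0911·147) = 11.960/17.992 = 0.66475 mol/L.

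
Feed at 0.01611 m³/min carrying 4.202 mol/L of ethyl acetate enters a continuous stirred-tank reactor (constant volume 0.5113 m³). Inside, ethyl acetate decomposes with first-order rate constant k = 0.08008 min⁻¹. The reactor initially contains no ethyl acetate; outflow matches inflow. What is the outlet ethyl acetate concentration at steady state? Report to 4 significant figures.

1.186 mol/L

Accumulation = in − out − consumed: V dC/dt = Q C_in − Q C − k V C.
At steady state: 0 = Q C_in − (Q + kV) C_ss, so C_ss = Q C_in/(Q + kV).
C_ss = 0.01611·4.202/(0.01611 + 0.08008·0.5113) = 0.0676942/0.0570549 = 1.18648 mol/L.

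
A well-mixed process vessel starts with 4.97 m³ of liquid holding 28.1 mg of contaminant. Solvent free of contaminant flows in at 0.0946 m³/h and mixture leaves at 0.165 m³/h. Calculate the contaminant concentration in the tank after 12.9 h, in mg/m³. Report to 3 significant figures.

Total volume: dV/dt = Q_in − Q_out = -0.070400 m³/h, so V(t) = 4.97 − 0.070400 t and V(12.9) = 4.0618 m³.
No contaminant enters, so dm/dt = −Q_out · (m/V).
dm/m = −Q_out dt/(V₀ − 0.070400 t); integrating gives ln(m/m₀) = −(Q_out/(Q_in−Q_out)) ln(V/V₀).
m = m₀ (V₀/V)^(Q_out/(Q_in−Q_out)) = 28.1 × (4.97/4.0618)^(-2.3438) = 17.511 mg.
C = m/V = 17.511/4.0618 = 4.3111 mg/m³.

4.31 mg/m³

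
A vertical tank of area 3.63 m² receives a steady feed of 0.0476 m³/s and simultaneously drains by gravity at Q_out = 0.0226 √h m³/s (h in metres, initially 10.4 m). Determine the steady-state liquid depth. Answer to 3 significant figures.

A dh/dt = Q_in − 0.0226 √h. Steady state requires inflow = outflow:
Q_in = 0.0226 √h_ss ⇒ √h_ss = 0.0476/0.0226 = 2.1062.
h_ss = 2.1062² = 4.4361 m. (Since h₀ = 10.4 m > h_ss, the level will fall toward this value.)

4.44 m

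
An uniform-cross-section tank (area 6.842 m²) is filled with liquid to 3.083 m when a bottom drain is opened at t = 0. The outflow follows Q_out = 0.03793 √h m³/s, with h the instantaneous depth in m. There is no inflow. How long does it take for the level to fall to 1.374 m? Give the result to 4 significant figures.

Accumulation of liquid (constant cross-section A): A dh/dt = −0.03793 √h.
This is separable: 2 d(√h)/dt = −0.03793/A, so √h = √h₀ − (0.03793/(2A)) t.
t = 2A(√h₀ − √h)/0.03793 = 2·6.842·(√3.083 − √1.374)/0.03793
  = 13.6840 × (1.75585 − 1.17218) / 0.03793 = 210.571 s.

210.6 s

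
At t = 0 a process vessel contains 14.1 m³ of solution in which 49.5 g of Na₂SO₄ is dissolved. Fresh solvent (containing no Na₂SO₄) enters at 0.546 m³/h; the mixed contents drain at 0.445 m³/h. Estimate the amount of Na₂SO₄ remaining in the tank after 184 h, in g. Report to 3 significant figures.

Total volume: dV/dt = Q_in − Q_out = 0.10100 m³/h, so V(t) = 14.1 + 0.10100 t and V(184) = 32.684 m³.
No Na₂SO₄ enters, so dm/dt = −Q_out · (m/V).
Separate: dm/m = −Q_out dt/V(t) ⇒ ln(m/m₀) = −(Q_out/(Q_in−Q_out)) ln(V/V₀).
m = m₀ (V₀/V)^(Q_out/(Q_in−Q_out)) = 49.5 × (14.1/32.684)^(4.4059) = 1.2188 g.

1.22 g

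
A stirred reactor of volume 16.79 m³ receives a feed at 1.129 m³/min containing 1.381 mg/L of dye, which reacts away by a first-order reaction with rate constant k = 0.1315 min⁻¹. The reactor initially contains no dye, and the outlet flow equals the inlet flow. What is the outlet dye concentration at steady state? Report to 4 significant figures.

Species balance: V dC/dt = Q C_in − Q C − k V C.
Steady state (dC/dt = 0): C_ss = Q C_in/(Q + kV) = C_in/(1 + kV/Q).
C_ss = 1.129·1.381/(1.129 + 0.1315·16.79) = 1.55915/3.33689 = 0.467247 mg/L.

0.4672 mg/L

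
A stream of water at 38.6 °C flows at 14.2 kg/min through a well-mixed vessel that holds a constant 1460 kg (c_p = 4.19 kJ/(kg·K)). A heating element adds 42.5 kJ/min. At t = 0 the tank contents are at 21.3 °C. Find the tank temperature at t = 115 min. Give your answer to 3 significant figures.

33.4 °C

M c_p dT/dt = ṁ c_p (T_in − T) + Q̇.
Rearrange: dT/dt = (T_ss − T)/τ with τ = M/ṁ = 102.82 min and T_ss = T_in + Q̇/(ṁ c_p) = 39.314 °C.
This is linear first-order; T(t) = T_ss + (T₀ − T_ss) e^(−t/τ).
T(115) = 39.314 + (-18.014)·e^(−115/102.82) = 39.314 + (-18.014)·0.32677 = 33.428 °C.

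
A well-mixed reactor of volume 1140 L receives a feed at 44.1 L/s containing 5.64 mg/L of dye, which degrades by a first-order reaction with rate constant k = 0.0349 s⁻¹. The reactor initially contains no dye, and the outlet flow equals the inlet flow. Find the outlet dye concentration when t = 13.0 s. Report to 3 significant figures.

V dC/dt = Q(C_in − C) − k V C.
This is linear with rate a = Q/V + k = 0.073584 s⁻¹.
C_ss = Q C_in/(Q + kV) = 2.9650 mg/L; C(t) = C_ss + (C₀ − C_ss) e^(−a t).
C(13.0) = 2.9650 + (-2.9650)·e^(−0.073584·13.0) = 2.9650 + (-2.9650)·0.38420 = 1.8259 mg/L.

1.83 mg/L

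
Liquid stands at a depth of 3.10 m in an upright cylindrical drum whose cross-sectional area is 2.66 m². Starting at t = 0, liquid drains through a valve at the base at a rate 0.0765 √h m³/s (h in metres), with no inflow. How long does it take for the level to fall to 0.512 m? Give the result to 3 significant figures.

72.7 s

Unsteady balance on liquid volume: A dh/dt = −0.0765 √h.
Separate and integrate: 2(√h − √h₀) = −(0.0765/A) t.
t = 2A(√h₀ − √h)/0.0765 = 2·2.66·(√3.10 − √0.512)/0.0765
  = 5.3200 × (1.7607 − 0.71554) / 0.0765 = 72.682 s.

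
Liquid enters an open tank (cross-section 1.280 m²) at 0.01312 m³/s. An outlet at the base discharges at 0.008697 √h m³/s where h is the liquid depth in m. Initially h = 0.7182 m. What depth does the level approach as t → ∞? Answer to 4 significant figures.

Volume balance on the tank: A dh/dt = Q_in − 0.008697 √h. At steady state dh/dt = 0:
Q_in = 0.008697 √h_ss ⇒ √h_ss = 0.01312/0.008697 = 1.50857.
h_ss = 1.50857² = 2.27577 m. (Since h₀ = 0.7182 m < h_ss, the level will rise toward this value.)

2.276 m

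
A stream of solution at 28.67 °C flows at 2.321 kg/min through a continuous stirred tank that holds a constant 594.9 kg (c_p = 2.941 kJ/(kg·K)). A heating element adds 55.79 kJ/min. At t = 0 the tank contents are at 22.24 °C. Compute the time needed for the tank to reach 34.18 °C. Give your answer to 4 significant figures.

M c_p dT/dt = ṁ c_p (T_in − T) + Q̇.
τ = M/ṁ = 256.312 min; T_ss = T_in + Q̇/(ṁ c_p) = 36.8431 °C.
T(t) = T_ss + (T₀ − T_ss) e^(−t/τ). Set T = 34.18:
e^(−t/τ) = (34.18 − 36.8431)/(22.24 − 36.8431) = 0.182365
t = −256.312 · ln(0.182365) = 436.178 min.

436.2 min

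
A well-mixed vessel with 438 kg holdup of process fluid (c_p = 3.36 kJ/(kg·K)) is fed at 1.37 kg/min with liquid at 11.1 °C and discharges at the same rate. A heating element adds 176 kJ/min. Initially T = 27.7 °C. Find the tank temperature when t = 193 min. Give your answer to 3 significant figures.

First-law balance (no shaft work): M c_p dT/dt = ṁ c_p (T_in − T) + 176.
Rearrange: dT/dt = (T_ss − T)/τ with τ = M/ṁ = 319.71 min and T_ss = T_in + Q̇/(ṁ c_p) = 49.334 °C.
T approaches T_ss exponentially: T(t) = T_ss + (T₀ − T_ss) e^(−t/τ).
T(193) = 49.334 + (-21.634)·e^(−193/319.71) = 49.334 + (-21.634)·0.54680 = 37.505 °C.

37.5 °C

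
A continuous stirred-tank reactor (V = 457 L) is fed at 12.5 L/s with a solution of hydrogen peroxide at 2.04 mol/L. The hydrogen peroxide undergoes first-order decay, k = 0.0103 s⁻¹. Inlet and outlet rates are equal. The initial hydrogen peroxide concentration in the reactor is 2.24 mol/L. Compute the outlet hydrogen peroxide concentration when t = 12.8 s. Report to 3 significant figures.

1.95 mol/L

Accumulation = in − out − consumed: V dC/dt = Q C_in − Q C − k V C.
This is linear with rate a = Q/V + k = 0.037652 s⁻¹.
C_ss = Q C_in/(Q + kV) = 1.4819 mol/L; C(t) = C_ss + (C₀ − C_ss) e^(−a t).
C(12.8) = 1.4819 + (0.75805)·e^(−0.037652·12.8) = 1.4819 + (0.75805)·0.61758 = 1.9501 mol/L.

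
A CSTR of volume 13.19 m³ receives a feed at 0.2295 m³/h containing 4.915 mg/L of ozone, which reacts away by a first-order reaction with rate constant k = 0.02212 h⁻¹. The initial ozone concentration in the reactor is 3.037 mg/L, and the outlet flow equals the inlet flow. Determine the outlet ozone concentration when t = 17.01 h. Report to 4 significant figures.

Accumulation = in − out − consumed: V dC/dt = Q C_in − Q C − k V C.
dC/dt = (Q/V) C_in − (Q/V + k) C; effective rate a = Q/V + k = 0.0173995 + 0.02212 = 0.0395195 h⁻¹.
C_ss = Q C_in/(Q + kV) = 2.16396 mg/L; C(t) = C_ss + (C₀ − C_ss) e^(−a t).
C(17.01) = 2.16396 + (0.873039)·e^(−0.0395195·17.01) = 2.16396 + (0.873039)·0.510570 = 2.60971 mg/L.

2.610 mg/L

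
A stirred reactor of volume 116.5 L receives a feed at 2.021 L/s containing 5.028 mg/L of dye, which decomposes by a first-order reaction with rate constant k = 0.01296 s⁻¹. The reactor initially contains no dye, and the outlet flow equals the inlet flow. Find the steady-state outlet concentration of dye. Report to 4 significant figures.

V dC/dt = Q(C_in − C) − k V C.
At steady state: 0 = Q C_in − (Q + kV) C_ss, so C_ss = Q C_in/(Q + kV).
C_ss = 2.021·5.028/(2.021 + 0.01296·116.5) = 10.1616/3.53084 = 2.87795 mg/L.

2.878 mg/L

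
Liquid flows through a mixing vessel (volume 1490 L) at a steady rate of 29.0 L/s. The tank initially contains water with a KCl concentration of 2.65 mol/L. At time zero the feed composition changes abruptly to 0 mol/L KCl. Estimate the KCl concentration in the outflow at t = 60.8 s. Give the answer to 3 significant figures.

0.812 mol/L

Accumulation = in − out for the solute gives V dC/dt = Q(C_in − C).
Rewrite as dC/dt + C/τ = C_in/τ, τ = V/Q = 51.379 s.
Solution: C(t) = C_in + (C₀ − C_in) e^(−t/τ).
C(60.8) = 0 + (2.65 − 0)·e^(−60.8/51.379) = 0 + (2.6500)·0.30625 = 0.81156 mol/L.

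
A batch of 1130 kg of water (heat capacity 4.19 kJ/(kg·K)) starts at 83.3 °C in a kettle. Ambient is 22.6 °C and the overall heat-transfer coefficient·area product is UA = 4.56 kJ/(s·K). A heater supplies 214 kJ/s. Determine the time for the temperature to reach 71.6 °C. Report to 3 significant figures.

1970 s

Unsteady energy balance on the tank contents: M c_p dT/dt = −UA(T − T_amb) + Q̇.
τ = M c_p/UA = 1038.3 s; T_ss = T_amb + Q̇/UA = 22.6 + 214/4.56 = 69.530 °C.
T(t) = T_ss + (T₀ − T_ss)e^(−t/τ); set T = 71.6:
t = −τ ln[(T − T_ss)/(T₀ − T_ss)] = −1038.3 · ln(0.15034) = 1967.5 s.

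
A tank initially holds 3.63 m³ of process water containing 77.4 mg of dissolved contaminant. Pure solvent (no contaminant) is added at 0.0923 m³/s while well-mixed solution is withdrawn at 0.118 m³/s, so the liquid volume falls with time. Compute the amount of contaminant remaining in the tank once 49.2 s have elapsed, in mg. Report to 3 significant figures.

Total volume: dV/dt = Q_in − Q_out = -0.025700 m³/s, so V(t) = 3.63 − 0.025700 t and V(49.2) = 2.3656 m³.
Solute balance: dm/dt = 0 − Q_out C = −Q_out m/V(t).
dm/m = −Q_out dt/(V₀ − 0.025700 t); integrating gives ln(m/m₀) = −(Q_out/(Q_in−Q_out)) ln(V/V₀).
m = m₀ (V₀/V)^(Q_out/(Q_in−Q_out)) = 77.4 × (3.63/2.3656)^(-4.5914) = 10.836 mg.

10.8 mg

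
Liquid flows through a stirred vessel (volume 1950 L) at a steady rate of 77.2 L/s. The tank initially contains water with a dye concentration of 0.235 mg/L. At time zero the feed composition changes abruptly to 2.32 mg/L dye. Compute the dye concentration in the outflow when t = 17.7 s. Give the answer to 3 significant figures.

Accumulation = in − out for the solute gives V dC/dt = Q(C_in − C).
Time constant τ = V/Q = 1950/77.2 = 25.259 s.
This is linear first-order; C(t) = C_in + (C₀ − C_in) e^(−t/τ).
C(17.7) = 2.32 + (0.235 − 2.32)·e^(−17.7/25.259) = 2.32 + (-2.0850)·0.49622 = 1.2854 mg/L.

1.29 mg/L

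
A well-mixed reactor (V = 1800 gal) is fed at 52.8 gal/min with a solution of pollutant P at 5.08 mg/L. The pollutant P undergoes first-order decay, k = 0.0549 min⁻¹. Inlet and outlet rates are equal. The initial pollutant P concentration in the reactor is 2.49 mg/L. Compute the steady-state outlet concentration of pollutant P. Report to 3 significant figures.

1.77 mg/L

V dC/dt = Q(C_in − C) − k V C.
At steady state: 0 = Q C_in − (Q + kV) C_ss, so C_ss = Q C_in/(Q + kV).
C_ss = 52.8·5.08/(52.8 + 0.0549·1800) = 268.22/151.62 = 1.7691 mg/L.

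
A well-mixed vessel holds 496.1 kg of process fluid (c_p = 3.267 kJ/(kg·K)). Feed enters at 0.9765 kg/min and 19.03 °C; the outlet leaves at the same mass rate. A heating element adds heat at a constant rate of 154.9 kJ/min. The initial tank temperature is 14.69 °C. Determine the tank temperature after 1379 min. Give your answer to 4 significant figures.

64.08 °C

Unsteady energy balance on the tank contents: M c_p dT/dt = ṁ c_p (T_in − T) + 154.9.
Rearrange: dT/dt = (T_ss − T)/τ with τ = M/ṁ = 508.039 min and T_ss = T_in + Q̇/(ṁ c_p) = 67.5846 °C.
Solution: T(t) = T_ss + (T₀ − T_ss) e^(−t/τ).
T(1379) = 67.5846 + (-52.8946)·e^(−1379/508.039) = 67.5846 + (-52.8946)·0.0662474 = 64.0804 °C.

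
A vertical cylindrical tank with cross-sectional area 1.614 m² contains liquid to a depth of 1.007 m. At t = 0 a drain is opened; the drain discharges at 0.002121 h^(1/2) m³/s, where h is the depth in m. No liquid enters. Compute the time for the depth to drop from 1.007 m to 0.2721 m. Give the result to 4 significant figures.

Unsteady balance on liquid volume: A dh/dt = −0.002121 √h.
This is separable: 2 d(√h)/dt = −0.002121/A, so √h = √h₀ − (0.002121/(2A)) t.
t = 2A(√h₀ − √h)/0.002121 = 2·1.614·(√1.007 − √0.2721)/0.002121
  = 3.22800 × (1.00349 − 0.521632) / 0.002121 = 733.357 s.

733.4 s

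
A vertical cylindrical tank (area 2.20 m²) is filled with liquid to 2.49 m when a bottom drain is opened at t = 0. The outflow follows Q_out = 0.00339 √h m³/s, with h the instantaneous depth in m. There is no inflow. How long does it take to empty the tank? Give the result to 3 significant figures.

2050 s

A dh/dt = −Q_out = −0.00339 √h.
This is separable: 2 d(√h)/dt = −0.00339/A, so √h = √h₀ − (0.00339/(2A)) t.
Tank is empty when √h = 0: t_empty = 2A√h₀/0.00339.
t_empty = 2·2.20·√2.49/0.00339 = 4.4000·1.5780/0.00339 = 2048.1 s.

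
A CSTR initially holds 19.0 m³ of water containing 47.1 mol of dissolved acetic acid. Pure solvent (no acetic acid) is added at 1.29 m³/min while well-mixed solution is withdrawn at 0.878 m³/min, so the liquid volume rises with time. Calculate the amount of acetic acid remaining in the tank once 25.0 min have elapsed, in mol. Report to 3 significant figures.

Let m(t) be the amount of acetic acid. Volume: V(t) = V₀ + (Q_in − Q_out) t = 19.0 + 0.41200 t; V(25.0) = 29.300 m³.
Species balance (pure solvent in): dm/dt = −Q_out · m/V(t).
Separate: dm/m = −Q_out dt/V(t) ⇒ ln(m/m₀) = −(Q_out/(Q_in−Q_out)) ln(V/V₀).
m = m₀ (V₀/V)^(Q_out/(Q_in−Q_out)) = 47.1 × (19.0/29.300)^(2.1311) = 18.713 mol.

18.7 mol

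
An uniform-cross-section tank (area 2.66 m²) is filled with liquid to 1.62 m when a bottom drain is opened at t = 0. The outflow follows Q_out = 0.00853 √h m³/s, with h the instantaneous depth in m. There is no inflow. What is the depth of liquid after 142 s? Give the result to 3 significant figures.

Volume balance on the tank: A dh/dt = −0.00853 √h.
Separate and integrate: 2(√h − √h₀) = −(0.00853/A) t.
√h = √1.62 − 0.00853·142/(2·2.66) = 1.2728 − 0.22768 = 1.0451.
h = 1.0451² = 1.0923 m.

1.09 m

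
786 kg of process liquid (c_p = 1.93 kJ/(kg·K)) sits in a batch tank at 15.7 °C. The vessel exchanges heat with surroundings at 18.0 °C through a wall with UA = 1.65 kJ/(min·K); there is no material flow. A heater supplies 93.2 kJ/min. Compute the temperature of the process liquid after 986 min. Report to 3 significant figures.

Lumped-capacitance energy balance: M c_p dT/dt = UA(T_amb − T) + Q̇.
dT/dt = (T_ss − T)/τ with T_ss = T_amb + Q̇/UA = 18.0 + 93.2/1.65 = 74.485 °C, τ = M c_p/UA = 786·1.93/1.65 = 919.38 min.
This is linear first-order; T(t) = T_ss + (T₀ − T_ss) e^(−t/τ).
T(986) = 74.485 + (-58.785)·0.34217 = 54.371 °C.

54.4 °C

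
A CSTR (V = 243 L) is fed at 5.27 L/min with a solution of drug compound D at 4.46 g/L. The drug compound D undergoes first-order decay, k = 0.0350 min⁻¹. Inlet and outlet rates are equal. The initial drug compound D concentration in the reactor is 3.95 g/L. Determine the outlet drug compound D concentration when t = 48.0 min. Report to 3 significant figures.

1.85 g/L

Accumulation = in − out − consumed: V dC/dt = Q C_in − Q C − k V C.
dC/dt = (Q/V) C_in − (Q/V + k) C; effective rate a = Q/V + k = 0.021687 + 0.0350 = 0.056687 min⁻¹.
C_ss = Q C_in/(Q + kV) = 1.7063 g/L; C(t) = C_ss + (C₀ − C_ss) e^(−a t).
C(48.0) = 1.7063 + (2.2437)·e^(−0.056687·48.0) = 1.7063 + (2.2437)·0.065810 = 1.8540 g/L.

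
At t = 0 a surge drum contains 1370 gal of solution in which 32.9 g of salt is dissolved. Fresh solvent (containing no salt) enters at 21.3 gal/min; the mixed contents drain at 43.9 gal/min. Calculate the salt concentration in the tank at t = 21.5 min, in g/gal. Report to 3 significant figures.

Let m(t) be the amount of salt. Volume: V(t) = V₀ + (Q_in − Q_out) t = 1370 − 22.600 t; V(21.5) = 884.10 gal.
No salt enters, so dm/dt = −Q_out · (m/V).
Separate: dm/m = −Q_out dt/V(t) ⇒ ln(m/m₀) = −(Q_out/(Q_in−Q_out)) ln(V/V₀).
m = m₀ (V₀/V)^(Q_out/(Q_in−Q_out)) = 32.9 × (1370/884.10)^(-1.9425) = 14.051 g.
C = m/V = 14.051/884.10 = 0.015893 g/gal.

0.0159 g/gal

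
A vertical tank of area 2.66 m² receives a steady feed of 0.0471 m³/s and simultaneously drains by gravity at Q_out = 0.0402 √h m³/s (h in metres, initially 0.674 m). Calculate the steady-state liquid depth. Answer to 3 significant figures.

A dh/dt = Q_in − 0.0402 √h. Steady state requires inflow = outflow:
Q_in = 0.0402 √h_ss ⇒ √h_ss = 0.0471/0.0402 = 1.1716.
h_ss = 1.1716² = 1.3727 m. (Since h₀ = 0.674 m < h_ss, the level will rise toward this value.)

1.37 m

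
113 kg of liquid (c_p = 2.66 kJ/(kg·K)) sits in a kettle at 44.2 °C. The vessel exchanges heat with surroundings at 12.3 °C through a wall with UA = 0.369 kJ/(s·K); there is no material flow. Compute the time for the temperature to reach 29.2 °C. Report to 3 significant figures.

M c_p dT/dt = −UA(T − T_amb).
τ = M c_p/UA = 814.58 s; T_ss = T_amb = 12.300 °C.
T(t) = T_ss + (T₀ − T_ss)e^(−t/τ); set T = 29.2:
t = −τ ln[(T − T_ss)/(T₀ − T_ss)] = −814.58 · ln(0.52978) = 517.50 s.

517 s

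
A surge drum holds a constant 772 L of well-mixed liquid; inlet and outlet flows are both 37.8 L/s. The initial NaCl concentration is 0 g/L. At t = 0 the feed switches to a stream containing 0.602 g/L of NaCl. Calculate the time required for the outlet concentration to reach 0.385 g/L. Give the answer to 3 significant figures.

20.8 s

Species balance: V dC/dt = Q(C_in − C) ⇒ τ = V/Q = 20.423 s.
C(t) = C_in + (C₀ − C_in) e^(−t/τ). Set C = 0.385 and solve for t:
e^(−t/τ) = (C − C_in)/(C₀ − C_in) = (0.385 − 0.602)/(0 − 0.602) = 0.36047
t = −τ ln(…) = 20.423 × 1.0204 = 20.839 s.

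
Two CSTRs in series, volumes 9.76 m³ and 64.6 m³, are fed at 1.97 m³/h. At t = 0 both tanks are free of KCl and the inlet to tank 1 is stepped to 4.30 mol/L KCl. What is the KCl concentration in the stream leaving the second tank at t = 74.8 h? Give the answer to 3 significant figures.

Species balance on tank i: dCᵢ/dt = (Cᵢ₋₁ − Cᵢ)/τᵢ with τᵢ = Vᵢ/Q.
τ₁ = 9.76/1.97 = 4.9543 h; τ₂ = 64.6/1.97 = 32.792 h.
Tank 1: C₁ = C_in(1 − e^(−t/τ₁)). Tank 2 (τ₁ ≠ τ₂): C₂ = C_in[1 − (τ₁ e^(−t/τ₁) − τ₂ e^(−t/τ₂))/(τ₁ − τ₂)].
At t = 74.8: e^(−t/τ₁) = 2.7736e-07, e^(−t/τ₂) = 0.10218.
C₂ = 4.30·[1 − (4.9543·2.7736e-07 − 32.792·0.10218)/(-27.838)] = 4.30·0.87964 = 3.7824 mol/L.

3.78 mol/L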